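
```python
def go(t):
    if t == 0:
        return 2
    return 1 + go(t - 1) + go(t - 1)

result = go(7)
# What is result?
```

go(t) = 1 + 2·go(t-1), go(0)=2. Closed form: (2+1)·2^7 - 1 = 383.

Answer: 383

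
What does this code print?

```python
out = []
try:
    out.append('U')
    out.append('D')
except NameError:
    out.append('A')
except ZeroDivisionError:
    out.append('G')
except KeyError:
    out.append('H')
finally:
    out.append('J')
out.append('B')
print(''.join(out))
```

Execution trace: 'U' (try body) → 'D' (try body, no exception) → 'J' (finally) → 'B' (after the try/except). Output: UDJB

Answer: UDJB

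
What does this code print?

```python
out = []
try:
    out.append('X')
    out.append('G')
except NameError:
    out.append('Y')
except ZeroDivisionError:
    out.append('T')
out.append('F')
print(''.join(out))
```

Execution trace: 'X' (try body) → 'G' (try body, no exception) → 'F' (after the try/except). Output: XGF

Answer: XGF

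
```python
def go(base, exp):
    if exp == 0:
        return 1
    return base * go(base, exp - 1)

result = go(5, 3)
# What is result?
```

go(5, 3) = 5 * 5 * 5 = 125

Answer: 125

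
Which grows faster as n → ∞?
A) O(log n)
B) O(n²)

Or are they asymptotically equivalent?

O(log n) vs O(n²): Higher order terms dominate.

Answer: B) O(n²) grows faster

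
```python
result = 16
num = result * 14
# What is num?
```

Trace:
`result = 16` → result = 16
`num = result * 14` → num = 224
So num = 224

Answer: 224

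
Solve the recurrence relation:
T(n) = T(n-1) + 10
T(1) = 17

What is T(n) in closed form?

Unrolling: T(n) = T(1) + 10·(n-1) = 17 + 10(n-1) = 10n + 7.

Answer: T(n) = 10n + 7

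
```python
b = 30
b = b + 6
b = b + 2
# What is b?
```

Trace:
`b = 30` → b = 30
`b = b + 6` → b = 36
`b = b + 2` → b = 38
So b = 38

Answer: 38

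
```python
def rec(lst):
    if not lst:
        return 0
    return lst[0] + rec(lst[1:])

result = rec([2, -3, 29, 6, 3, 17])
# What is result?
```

2 + (-3) + 29 + 6 + 3 + 17 + 0 = 54

Answer: 54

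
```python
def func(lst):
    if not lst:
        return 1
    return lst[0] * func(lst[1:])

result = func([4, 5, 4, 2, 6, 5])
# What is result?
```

Product over [4, 5, 4, 2, 6, 5] = 4 * 5 * 4 * 2 * 6 * 5 = 4800

Answer: 4800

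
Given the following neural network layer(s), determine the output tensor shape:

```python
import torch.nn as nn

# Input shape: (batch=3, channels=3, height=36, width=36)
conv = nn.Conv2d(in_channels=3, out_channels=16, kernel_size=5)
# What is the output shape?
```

Input: (3, 3, 36, 36) -> Output: (3, 16, 32, 32)

Answer: (3, 16, 32, 32)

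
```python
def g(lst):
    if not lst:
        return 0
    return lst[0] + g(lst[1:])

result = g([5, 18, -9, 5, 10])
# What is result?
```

5 + 18 + (-9) + 5 + 10 + 0 = 29

Answer: 29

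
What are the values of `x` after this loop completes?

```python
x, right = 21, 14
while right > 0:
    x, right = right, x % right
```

GCD of 21 and 14
`x` takes the values: 21 → 14 → 7

Answer: 7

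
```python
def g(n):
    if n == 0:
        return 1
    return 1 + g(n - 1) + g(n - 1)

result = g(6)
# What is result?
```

g(n) = 1 + 2·g(n-1), g(0)=1. Closed form: (1+1)·2^6 - 1 = 127.

Answer: 127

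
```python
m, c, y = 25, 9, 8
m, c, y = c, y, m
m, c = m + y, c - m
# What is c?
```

Trace:
`m, c, y = 25, 9, 8` → m = 25; c = 9; y = 8
`m, c, y = c, y, m` → m = 9; c = 8; y = 25
`m, c = m + y, c - m` → m = 34; c = -1
So c = -1

Answer: -1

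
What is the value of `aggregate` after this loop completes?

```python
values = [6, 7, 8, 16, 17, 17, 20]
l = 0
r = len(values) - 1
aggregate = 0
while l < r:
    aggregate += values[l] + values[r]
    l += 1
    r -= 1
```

Sum of pairs from ends
`aggregate` takes the values: 0 → 26 → 50 → 75

Answer: 75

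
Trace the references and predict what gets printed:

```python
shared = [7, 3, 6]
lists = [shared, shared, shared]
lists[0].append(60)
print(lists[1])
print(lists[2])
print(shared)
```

Key concept: list of same reference.
Step by step:
`shared = [7, 3, 6]` → shared = [7, 3, 6]
`lists = [shared, shared, shared]` → lists = [[7, 3, 6], [7, 3, 6], [7, 3, 6]]
`lists[0].append(60)` → shared = [7, 3, 6, 60]; lists = [[7, 3, 6, 60], [7, 3, 6, 60], [7, 3, 6, 60]]
`print(lists[1])` → prints [7, 3, 6, 60]
`print(lists[2])` → prints [7, 3, 6, 60]
`print(shared)` → prints [7, 3, 6, 60]

Answer:
[7, 3, 6, 60]
[7, 3, 6, 60]
[7, 3, 6, 60]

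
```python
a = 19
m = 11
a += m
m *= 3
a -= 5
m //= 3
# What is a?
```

Trace:
`a = 19` → a = 19
`m = 11` → m = 11
`a += m` → a = 30
`m *= 3` → m = 33
`a -= 5` → a = 25
`m //= 3` → m = 11
So a = 25

Answer: 25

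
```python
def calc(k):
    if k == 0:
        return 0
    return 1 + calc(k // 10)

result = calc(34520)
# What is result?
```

Count of digits of 34520: 5

Answer: 5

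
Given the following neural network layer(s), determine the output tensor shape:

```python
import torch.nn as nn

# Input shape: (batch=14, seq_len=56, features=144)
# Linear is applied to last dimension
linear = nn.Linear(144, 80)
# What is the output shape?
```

Input: (14, 56, 144) -> Output: (14, 56, 80)

Answer: (14, 56, 80)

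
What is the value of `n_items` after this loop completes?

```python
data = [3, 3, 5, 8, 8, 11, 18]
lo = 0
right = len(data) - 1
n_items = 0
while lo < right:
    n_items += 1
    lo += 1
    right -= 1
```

Iterations until pointers meet (list length 7)
`n_items` takes the values: 0 → 1 → 2 → 3

Answer: 3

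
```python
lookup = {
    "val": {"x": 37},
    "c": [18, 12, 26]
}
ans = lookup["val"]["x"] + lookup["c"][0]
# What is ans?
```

Trace:
`lookup = { ...` → lookup = {'val': {'x': 37}, 'c': [18, 12, 26]}
`ans = lookup["val"]["x"] + lookup["c"][0]` → ans = 55
So ans = 55

Answer: 55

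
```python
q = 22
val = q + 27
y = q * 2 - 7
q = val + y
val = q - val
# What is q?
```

Trace:
`q = 22` → q = 22
`val = q + 27` → val = 49
`y = q * 2 - 7` → y = 37
`q = val + y` → q = 86
`val = q - val` → val = 37
So q = 86

Answer: 86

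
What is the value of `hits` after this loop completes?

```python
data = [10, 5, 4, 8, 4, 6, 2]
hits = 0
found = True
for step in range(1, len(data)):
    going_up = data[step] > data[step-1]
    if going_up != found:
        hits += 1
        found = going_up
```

Count direction changes in [10, 5, 4, 8, 4, 6, 2]
`hits` takes the values: 0 → 1 → 2 → 3 → 4 → 5

Answer: 5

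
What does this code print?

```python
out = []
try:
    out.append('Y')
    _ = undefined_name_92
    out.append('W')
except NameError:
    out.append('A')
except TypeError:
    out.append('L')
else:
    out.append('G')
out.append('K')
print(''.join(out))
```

Execution trace: 'Y' (try body) → 'A' (except NameError) → 'K' (after the try/except). Output: YAK

Answer: YAK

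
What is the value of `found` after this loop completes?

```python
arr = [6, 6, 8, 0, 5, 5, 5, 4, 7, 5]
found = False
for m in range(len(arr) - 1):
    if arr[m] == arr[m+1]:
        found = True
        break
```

Check consecutive duplicates in [6, 6, 8, 0, 5, 5, 5, 4, 7, 5]
`found` takes the values: False → True

Answer: True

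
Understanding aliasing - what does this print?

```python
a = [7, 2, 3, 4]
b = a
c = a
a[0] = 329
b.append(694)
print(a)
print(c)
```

Key concept: multiple aliases.
Step by step:
`a = [7, 2, 3, 4]` → a = [7, 2, 3, 4]
`b = a` → b = [7, 2, 3, 4] (same object as a)
`c = a` → c = [7, 2, 3, 4] (same object as a, b)
`a[0] = 329` → a = [329, 2, 3, 4] (same object as b, c); b = [329, 2, 3, 4] (same object as a, c); c = [329, 2, 3, 4] (same object as a, b)
`b.append(694)` → a = [329, 2, 3, 4, 694] (same object as b, c); b = [329, 2, 3, 4, 694] (same object as a, c); c = [329, 2, 3, 4, 694] (same object as a, b)
`print(a)` → prints [329, 2, 3, 4, 694]
`print(c)` → prints [329, 2, 3, 4, 694]

Answer:
[329, 2, 3, 4, 694]
[329, 2, 3, 4, 694]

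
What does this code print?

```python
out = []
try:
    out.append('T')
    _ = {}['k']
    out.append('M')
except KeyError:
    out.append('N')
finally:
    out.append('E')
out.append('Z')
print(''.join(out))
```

Execution trace: 'T' (try body) → 'N' (except KeyError) → 'E' (finally) → 'Z' (after the try/except). Output: TNEZ

Answer: TNEZ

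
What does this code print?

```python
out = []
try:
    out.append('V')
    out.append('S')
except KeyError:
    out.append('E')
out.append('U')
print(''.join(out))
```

Execution trace: 'V' (try body) → 'S' (try body, no exception) → 'U' (after the try/except). Output: VSU

Answer: VSU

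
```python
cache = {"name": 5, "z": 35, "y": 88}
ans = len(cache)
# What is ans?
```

Trace:
`cache = {"name": 5, "z": 35, "y": 88}` → cache = {'name': 5, 'z': 35, 'y': 88}
`ans = len(cache)` → ans = 3
So ans = 3

Answer: 3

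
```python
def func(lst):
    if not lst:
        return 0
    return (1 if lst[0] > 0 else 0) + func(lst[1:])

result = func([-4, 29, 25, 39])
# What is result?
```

Count of positive elements in [-4, 29, 25, 39] = 3

Answer: 3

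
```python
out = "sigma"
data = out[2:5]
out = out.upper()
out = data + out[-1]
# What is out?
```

Trace:
`out = "sigma"` → out = 'sigma'
`data = out[2:5]` → data = 'gma'
`out = out.upper()` → out = 'SIGMA'
`out = data + out[-1]` → out = 'gmaA'
So out = 'gmaA'

Answer: 'gmaA'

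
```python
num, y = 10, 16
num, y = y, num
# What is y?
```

Trace:
`num, y = 10, 16` → num = 10; y = 16
`num, y = y, num` → num = 16; y = 10
So y = 10

Answer: 10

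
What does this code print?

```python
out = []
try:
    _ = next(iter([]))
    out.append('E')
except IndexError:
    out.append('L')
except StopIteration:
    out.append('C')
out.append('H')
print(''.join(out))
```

Execution trace: 'C' (except StopIteration) → 'H' (after the try/except). Output: CH

Answer: CH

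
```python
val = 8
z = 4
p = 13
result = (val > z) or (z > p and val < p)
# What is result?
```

Trace:
`val = 8` → val = 8
`z = 4` → z = 4
`p = 13` → p = 13
`result = (val > z) or (z > p and val < p)` → result = True
So result = True

Answer: True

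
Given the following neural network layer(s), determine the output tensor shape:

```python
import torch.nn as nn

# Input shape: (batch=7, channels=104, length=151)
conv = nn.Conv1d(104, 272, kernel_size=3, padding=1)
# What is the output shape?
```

Input: (7, 104, 151) -> Output: (7, 272, 151)

Answer: (7, 272, 151)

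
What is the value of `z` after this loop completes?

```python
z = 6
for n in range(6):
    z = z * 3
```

Multiply by 3, 6 times: 6 * 3^6 = 4374
`z` takes the values: 6 → 18 → 54 → 162 → 486 → 1458 → 4374

Answer: 4374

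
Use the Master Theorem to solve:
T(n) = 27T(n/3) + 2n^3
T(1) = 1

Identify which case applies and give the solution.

a=27, b=3, f(n)=2n^3. log_3(27) = 3. Since c=3 = 3, Case 2 applies: T(n) = Θ(n^log_b(a) · log n) = O(n^3 log n).

Answer: O(n^3 log n) - Case 2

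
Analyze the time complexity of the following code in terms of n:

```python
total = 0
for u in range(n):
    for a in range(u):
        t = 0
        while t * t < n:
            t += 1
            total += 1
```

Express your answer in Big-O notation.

Each loop level contributes: n × n × √n. Multiplying the contributions gives O(n^2√n).

Answer: O(n^2√n)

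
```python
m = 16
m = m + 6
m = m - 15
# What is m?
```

Trace:
`m = 16` → m = 16
`m = m + 6` → m = 22
`m = m - 15` → m = 7
So m = 7

Answer: 7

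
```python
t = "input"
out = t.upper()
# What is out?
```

Trace:
`t = "input"` → t = 'input'
`out = t.upper()` → out = 'INPUT'
So out = 'INPUT'

Answer: 'INPUT'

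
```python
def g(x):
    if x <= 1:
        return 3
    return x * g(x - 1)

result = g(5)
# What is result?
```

g(5) = 5 * 4 * 3 * 2 * 3 = 360

Answer: 360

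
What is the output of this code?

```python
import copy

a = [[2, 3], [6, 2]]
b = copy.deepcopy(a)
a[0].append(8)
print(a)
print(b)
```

Key concept: deep copy is fully independent.
Step by step:
`a = [[2, 3], [6, 2]]` → a = [[2, 3], [6, 2]]
`b = copy.deepcopy(a)` → b = [[2, 3], [6, 2]]
`a[0].append(8)` → a = [[2, 3, 8], [6, 2]]
`print(a)` → prints [[2, 3, 8], [6, 2]]
`print(b)` → prints [[2, 3], [6, 2]]

Answer:
[[2, 3, 8], [6, 2]]
[[2, 3], [6, 2]]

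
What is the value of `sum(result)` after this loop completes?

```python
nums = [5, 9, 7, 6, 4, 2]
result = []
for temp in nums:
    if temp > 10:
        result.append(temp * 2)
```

Sum of doubled values > 10
`result` takes the values: []
So `sum(result)` = 0

Answer: 0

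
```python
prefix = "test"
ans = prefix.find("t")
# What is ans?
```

Trace:
`prefix = "test"` → prefix = 'test'
`ans = prefix.find("t")` → ans = 0
So ans = 0

Answer: 0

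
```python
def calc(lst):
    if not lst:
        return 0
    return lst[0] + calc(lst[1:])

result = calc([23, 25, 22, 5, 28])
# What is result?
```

23 + 25 + 22 + 5 + 28 + 0 = 103

Answer: 103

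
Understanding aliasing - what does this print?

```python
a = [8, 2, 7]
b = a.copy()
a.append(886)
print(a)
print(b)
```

Key concept: list.copy() creates independent copy.
Step by step:
`a = [8, 2, 7]` → a = [8, 2, 7]
`b = a.copy()` → b = [8, 2, 7]
`a.append(886)` → a = [8, 2, 7, 886]
`print(a)` → prints [8, 2, 7, 886]
`print(b)` → prints [8, 2, 7]

Answer:
[8, 2, 7, 886]
[8, 2, 7]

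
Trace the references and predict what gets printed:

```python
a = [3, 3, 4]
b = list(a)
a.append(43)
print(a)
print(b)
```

Key concept: list() constructor creates copy.
Step by step:
`a = [3, 3, 4]` → a = [3, 3, 4]
`b = list(a)` → b = [3, 3, 4]
`a.append(43)` → a = [3, 3, 4, 43]
`print(a)` → prints [3, 3, 4, 43]
`print(b)` → prints [3, 3, 4]

Answer:
[3, 3, 4, 43]
[3, 3, 4]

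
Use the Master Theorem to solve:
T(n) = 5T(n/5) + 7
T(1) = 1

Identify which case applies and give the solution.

a=5, b=5, f(n)=7. log_5(5) = 1. Since c=0 < 1, Case 1 applies: T(n) = Θ(n^log_b(a)) = O(n).

Answer: O(n) - Case 1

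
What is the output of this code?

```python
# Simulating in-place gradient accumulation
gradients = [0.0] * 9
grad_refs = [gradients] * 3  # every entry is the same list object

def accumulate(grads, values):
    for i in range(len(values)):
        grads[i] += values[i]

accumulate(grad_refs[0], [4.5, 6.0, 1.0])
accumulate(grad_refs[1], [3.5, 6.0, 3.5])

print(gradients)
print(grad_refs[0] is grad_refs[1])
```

Key concept: gradient accumulation aliasing.
Step by step:
`gradients = [0.0] * 9` → gradients = [0.0, 0.0, 0.0, 0.0, 0.0, 0.0, 0.0, 0.0, 0.0]
`grad_refs = [gradients] * 3` → grad_refs = [[0.0, 0.0, 0.0, 0.0, 0.0, 0.0, 0.0, 0.0, 0.0], [0.0, 0.0, 0.0, 0.0, 0.0, 0.0, 0.0, 0.0, 0.0], [0.0, 0.0, 0.0, 0.0, 0.0, 0.0, 0.0, 0.0, 0.0]]
`accumulate(grad_refs[0], [4.5, 6.0, 1.0])` → gradients = [4.5, 6.0, 1.0, 0.0, 0.0, 0.0, 0.0, 0.0, 0.0]; grad_refs = [[4.5, 6.0, 1.0, 0.0, 0.0, 0.0, 0.0, 0.0, 0.0], [4.5, 6.0, 1.0, 0.0, 0.0, 0.0, 0.0, 0.0, 0.0], [4.5, 6.0, 1.0, 0.0, 0.0, 0.0, 0.0, 0.0, 0.0]]
`accumulate(grad_refs[1], [3.5, 6.0, 3.5])` → gradients = [8.0, 12.0, 4.5, 0.0, 0.0, 0.0, 0.0, 0.0, 0.0]; grad_refs = [[8.0, 12.0, 4.5, 0.0, 0.0, 0.0, 0.0, 0.0, 0.0], [8.0, 12.0, 4.5, 0.0, 0.0, 0.0, 0.0, 0.0, 0.0], [8.0, 12.0, 4.5, 0.0, 0.0, 0.0, 0.0, 0.0, 0.0]]
`print(gradients)` → prints [8.0, 12.0, 4.5, 0.0, 0.0, 0.0, 0.0, 0.0, 0.0]
`print(grad_refs[0] is grad_refs[1])` → prints True

Answer:
[8.0, 12.0, 4.5, 0.0, 0.0, 0.0, 0.0, 0.0, 0.0]
True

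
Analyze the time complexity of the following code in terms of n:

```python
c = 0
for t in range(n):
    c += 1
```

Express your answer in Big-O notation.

Each loop level contributes: n. Multiplying the contributions gives O(n).

Answer: O(n)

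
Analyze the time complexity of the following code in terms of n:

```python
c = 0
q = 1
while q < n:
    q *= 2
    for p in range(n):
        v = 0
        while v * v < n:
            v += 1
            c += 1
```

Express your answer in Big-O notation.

Each loop level contributes: log n × n × √n. Multiplying the contributions gives O(n√n log n).

Answer: O(n√n log n)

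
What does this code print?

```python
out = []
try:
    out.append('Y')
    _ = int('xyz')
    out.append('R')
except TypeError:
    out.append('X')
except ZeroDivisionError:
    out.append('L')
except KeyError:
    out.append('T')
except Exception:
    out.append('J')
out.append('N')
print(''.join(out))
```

Execution trace: 'Y' (try body) → 'J' (except Exception) → 'N' (after the try/except). Output: YJN

Answer: YJN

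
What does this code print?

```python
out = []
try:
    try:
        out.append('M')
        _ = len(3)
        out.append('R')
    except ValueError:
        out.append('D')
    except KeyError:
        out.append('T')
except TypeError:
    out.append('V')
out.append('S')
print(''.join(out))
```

Execution trace: 'M' (try body) → 'V' (outer except TypeError) → 'S' (after the try/except). Output: MVS

Answer: MVS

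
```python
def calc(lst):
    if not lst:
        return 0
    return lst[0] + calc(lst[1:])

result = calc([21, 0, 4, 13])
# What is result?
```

21 + 0 + 4 + 13 + 0 = 38

Answer: 38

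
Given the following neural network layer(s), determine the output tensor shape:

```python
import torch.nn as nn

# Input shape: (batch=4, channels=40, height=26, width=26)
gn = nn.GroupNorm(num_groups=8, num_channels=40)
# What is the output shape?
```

Input: (4, 40, 26, 26) -> Output: (4, 40, 26, 26)

Answer: (4, 40, 26, 26)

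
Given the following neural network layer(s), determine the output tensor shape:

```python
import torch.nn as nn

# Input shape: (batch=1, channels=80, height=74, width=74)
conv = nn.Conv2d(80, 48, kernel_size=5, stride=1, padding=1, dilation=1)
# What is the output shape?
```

Input: (1, 80, 74, 74) -> Output: (1, 48, 72, 72)

Answer: (1, 48, 72, 72)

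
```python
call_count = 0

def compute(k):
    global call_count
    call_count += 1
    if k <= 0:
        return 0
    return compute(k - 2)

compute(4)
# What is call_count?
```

Linear recursion stepping by 2: 3 calls from k=4 down to ≤0.

Answer: 3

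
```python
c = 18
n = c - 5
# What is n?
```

Trace:
`c = 18` → c = 18
`n = c - 5` → n = 13
So n = 13

Answer: 13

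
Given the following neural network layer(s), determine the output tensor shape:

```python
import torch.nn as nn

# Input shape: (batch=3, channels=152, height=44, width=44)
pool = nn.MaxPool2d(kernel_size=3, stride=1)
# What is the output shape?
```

Input: (3, 152, 44, 44) -> Output: (3, 152, 42, 42)

Answer: (3, 152, 42, 42)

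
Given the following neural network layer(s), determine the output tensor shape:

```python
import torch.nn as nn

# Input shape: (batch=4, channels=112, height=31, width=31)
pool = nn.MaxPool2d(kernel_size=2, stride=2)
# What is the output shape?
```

Input: (4, 112, 31, 31) -> Output: (4, 112, 15, 15)

Answer: (4, 112, 15, 15)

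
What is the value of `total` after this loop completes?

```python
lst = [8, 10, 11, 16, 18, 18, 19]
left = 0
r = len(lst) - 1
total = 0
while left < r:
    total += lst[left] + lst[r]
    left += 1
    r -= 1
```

Sum of pairs from ends
`total` takes the values: 0 → 27 → 55 → 84

Answer: 84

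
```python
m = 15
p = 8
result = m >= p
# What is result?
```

Trace:
`m = 15` → m = 15
`p = 8` → p = 8
`result = m >= p` → result = True
So result = True

Answer: True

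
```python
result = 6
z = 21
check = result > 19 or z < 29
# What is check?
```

Trace:
`result = 6` → result = 6
`z = 21` → z = 21
`check = result > 19 or z < 29` → check = True
So check = True

Answer: True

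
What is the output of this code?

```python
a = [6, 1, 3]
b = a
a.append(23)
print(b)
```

Key concept: basic list aliasing.
Step by step:
`a = [6, 1, 3]` → a = [6, 1, 3]
`b = a` → b = [6, 1, 3] (same object as a)
`a.append(23)` → a = [6, 1, 3, 23] (same object as b); b = [6, 1, 3, 23] (same object as a)
`print(b)` → prints [6, 1, 3, 23]

Answer: [6, 1, 3, 23]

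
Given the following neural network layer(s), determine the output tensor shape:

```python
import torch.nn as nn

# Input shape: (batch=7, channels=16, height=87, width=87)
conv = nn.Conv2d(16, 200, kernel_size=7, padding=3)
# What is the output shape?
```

Input: (7, 16, 87, 87) -> Output: (7, 200, 87, 87)

Answer: (7, 200, 87, 87)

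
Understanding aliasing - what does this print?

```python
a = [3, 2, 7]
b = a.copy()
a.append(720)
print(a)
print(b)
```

Key concept: list.copy() creates independent copy.
Step by step:
`a = [3, 2, 7]` → a = [3, 2, 7]
`b = a.copy()` → b = [3, 2, 7]
`a.append(720)` → a = [3, 2, 7, 720]
`print(a)` → prints [3, 2, 7, 720]
`print(b)` → prints [3, 2, 7]

Answer:
[3, 2, 7, 720]
[3, 2, 7]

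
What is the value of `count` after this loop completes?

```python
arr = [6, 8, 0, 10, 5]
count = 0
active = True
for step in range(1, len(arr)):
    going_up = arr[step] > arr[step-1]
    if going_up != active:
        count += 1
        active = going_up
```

Count direction changes in [6, 8, 0, 10, 5]
`count` takes the values: 0 → 1 → 2 → 3

Answer: 3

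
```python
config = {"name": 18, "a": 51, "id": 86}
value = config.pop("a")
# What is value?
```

Trace:
`config = {"name": 18, "a": 51, "id": 86}` → config = {'name': 18, 'a': 51, 'id': 86}
`value = config.pop("a")` → config = {'name': 18, 'id': 86}; value = 51
So value = 51

Answer: 51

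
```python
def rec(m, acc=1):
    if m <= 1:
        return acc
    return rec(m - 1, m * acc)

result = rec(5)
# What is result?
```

Accumulator trace (n, acc): (5, 1) -> (4, 5) -> (3, 20) -> (2, 60) -> (1, 120) -> return 120

Answer: 120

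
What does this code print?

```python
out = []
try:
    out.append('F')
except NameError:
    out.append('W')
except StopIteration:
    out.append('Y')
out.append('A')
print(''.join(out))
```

Execution trace: 'F' (try body, no exception) → 'A' (after the try/except). Output: FA

Answer: FA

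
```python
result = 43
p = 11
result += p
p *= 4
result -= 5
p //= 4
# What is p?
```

Trace:
`result = 43` → result = 43
`p = 11` → p = 11
`result += p` → result = 54
`p *= 4` → p = 44
`result -= 5` → result = 49
`p //= 4` → p = 11
So p = 11

Answer: 11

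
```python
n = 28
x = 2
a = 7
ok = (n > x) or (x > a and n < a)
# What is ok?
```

Trace:
`n = 28` → n = 28
`x = 2` → x = 2
`a = 7` → a = 7
`ok = (n > x) or (x > a and n < a)` → ok = True
So ok = True

Answer: True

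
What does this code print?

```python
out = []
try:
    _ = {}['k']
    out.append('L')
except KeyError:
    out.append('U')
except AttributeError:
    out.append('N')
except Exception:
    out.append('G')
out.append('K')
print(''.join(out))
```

Execution trace: 'U' (except KeyError) → 'K' (after the try/except). Output: UK

Answer: UK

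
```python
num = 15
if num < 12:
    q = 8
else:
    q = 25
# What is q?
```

Trace:
`num = 15` → num = 15
`if num < 12: ...` → num < 12 is False, take else branch → q = 25
So q = 25

Answer: 25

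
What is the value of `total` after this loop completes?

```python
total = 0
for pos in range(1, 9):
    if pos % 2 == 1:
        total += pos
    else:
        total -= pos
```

Add odd, subtract even
`total` takes the values: 0 → 1 → -1 → 2 → -2 → 3 → -3 → 4 → -4

Answer: -4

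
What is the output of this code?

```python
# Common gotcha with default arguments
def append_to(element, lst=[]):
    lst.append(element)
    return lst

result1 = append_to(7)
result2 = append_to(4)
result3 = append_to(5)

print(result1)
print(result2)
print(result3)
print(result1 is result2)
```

Key concept: mutable default argument gotcha.
Step by step:
`result1 = append_to(7)` → result1 = [7]
`result2 = append_to(4)` → result1 = [7, 4] (same object as result2); result2 = [7, 4] (same object as result1)
`result3 = append_to(5)` → result1 = [7, 4, 5] (same object as result2, result3); result2 = [7, 4, 5] (same object as result1, result3); result3 = [7, 4, 5] (same object as result1, result2)
`print(result1)` → prints [7, 4, 5]
`print(result2)` → prints [7, 4, 5]
`print(result3)` → prints [7, 4, 5]
`print(result1 is result2)` → prints True

Answer:
[7, 4, 5]
[7, 4, 5]
[7, 4, 5]
True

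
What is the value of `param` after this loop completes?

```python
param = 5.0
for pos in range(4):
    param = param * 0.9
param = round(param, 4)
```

Exponential decay: 5.0 * 0.9^4
`param` takes the values: 5.0 → 4.5 → 4.05 → 3.645 → 3.2805

Answer: 3.2805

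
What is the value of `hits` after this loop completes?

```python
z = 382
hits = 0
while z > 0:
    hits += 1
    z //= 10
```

Count digits by repeated division by 10
`hits` takes the values: 0 → 1 → 2 → 3

Answer: 3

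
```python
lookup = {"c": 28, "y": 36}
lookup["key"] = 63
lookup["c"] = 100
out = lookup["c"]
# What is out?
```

Trace:
`lookup = {"c": 28, "y": 36}` → lookup = {'c': 28, 'y': 36}
`lookup["key"] = 63` → lookup = {'c': 28, 'y': 36, 'key': 63}
`lookup["c"] = 100` → lookup = {'c': 100, 'y': 36, 'key': 63}
`out = lookup["c"]` → out = 100
So out = 100

Answer: 100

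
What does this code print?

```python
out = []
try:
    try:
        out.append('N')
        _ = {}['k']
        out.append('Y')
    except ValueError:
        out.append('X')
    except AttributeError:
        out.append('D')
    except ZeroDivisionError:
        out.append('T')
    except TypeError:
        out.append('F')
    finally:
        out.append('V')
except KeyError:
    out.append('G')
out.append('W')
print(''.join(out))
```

Execution trace: 'N' (try body) → 'V' (finally) → 'G' (outer except KeyError) → 'W' (after the try/except). Output: NVGW

Answer: NVGW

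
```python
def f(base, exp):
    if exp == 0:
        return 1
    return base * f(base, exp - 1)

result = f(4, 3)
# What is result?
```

f(4, 3) = 4 * 4 * 4 = 64

Answer: 64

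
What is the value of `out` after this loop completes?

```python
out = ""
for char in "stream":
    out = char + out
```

Reverse 'stream'
`out` takes the values: "" → "s" → "ts" → "rts" → "erts" → "aerts" → "maerts"

Answer: "maerts"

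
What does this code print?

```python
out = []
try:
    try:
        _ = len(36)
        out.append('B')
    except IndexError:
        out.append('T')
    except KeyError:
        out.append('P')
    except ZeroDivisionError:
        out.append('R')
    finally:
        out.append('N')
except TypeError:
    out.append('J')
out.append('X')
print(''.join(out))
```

Execution trace: 'N' (finally) → 'J' (outer except TypeError) → 'X' (after the try/except). Output: NJX

Answer: NJX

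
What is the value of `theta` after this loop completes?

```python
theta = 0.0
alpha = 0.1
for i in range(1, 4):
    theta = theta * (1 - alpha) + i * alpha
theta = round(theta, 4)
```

Moving average with lr=0.1
`theta` takes the values: 0.0 → 0.1 → 0.29 → 0.561

Answer: 0.561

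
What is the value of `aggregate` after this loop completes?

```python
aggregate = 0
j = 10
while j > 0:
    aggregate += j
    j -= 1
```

Sum 10 down to 1
`aggregate` takes the values: 0 → 10 → 19 → 27 → 34 → 40 → 45 → 49 → 52 → 54 → 55

Answer: 55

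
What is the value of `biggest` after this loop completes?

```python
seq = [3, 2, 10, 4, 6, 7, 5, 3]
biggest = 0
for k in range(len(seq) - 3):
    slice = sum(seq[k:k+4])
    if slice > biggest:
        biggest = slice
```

Max sum of 4-element window in [3, 2, 10, 4, 6, 7, 5, 3]
`biggest` takes the values: 0 → 19 → 22 → 27

Answer: 27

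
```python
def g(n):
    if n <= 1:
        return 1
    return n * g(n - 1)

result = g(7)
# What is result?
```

g(7) = 7 * 6 * 5 * 4 * 3 * 2 * 1 = 5040

Answer: 5040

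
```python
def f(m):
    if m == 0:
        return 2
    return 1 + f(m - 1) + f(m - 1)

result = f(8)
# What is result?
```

f(m) = 1 + 2·f(m-1), f(0)=2. Closed form: (2+1)·2^8 - 1 = 767.

Answer: 767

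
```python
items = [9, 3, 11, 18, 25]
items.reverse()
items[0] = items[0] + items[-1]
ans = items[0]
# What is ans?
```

Trace:
`items = [9, 3, 11, 18, 25]` → items = [9, 3, 11, 18, 25]
`items.reverse()` → items = [25, 18, 11, 3, 9]
`items[0] = items[0] + items[-1]` → items = [34, 18, 11, 3, 9]
`ans = items[0]` → ans = 34
So ans = 34

Answer: 34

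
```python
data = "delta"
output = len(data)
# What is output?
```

Trace:
`data = "delta"` → data = 'delta'
`output = len(data)` → output = 5
So output = 5

Answer: 5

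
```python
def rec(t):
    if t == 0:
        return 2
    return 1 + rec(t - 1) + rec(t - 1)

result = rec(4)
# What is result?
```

rec(t) = 1 + 2·rec(t-1), rec(0)=2. Closed form: (2+1)·2^4 - 1 = 47.

Answer: 47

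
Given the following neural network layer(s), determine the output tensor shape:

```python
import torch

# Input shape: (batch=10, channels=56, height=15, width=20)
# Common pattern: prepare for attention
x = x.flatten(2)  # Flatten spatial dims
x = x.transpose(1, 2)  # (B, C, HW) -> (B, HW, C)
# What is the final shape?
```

Input: (10, 56, 15, 20) -> after flatten(2): (10, 56, 300) -> Output: (10, 300, 56)

Answer: (10, 300, 56)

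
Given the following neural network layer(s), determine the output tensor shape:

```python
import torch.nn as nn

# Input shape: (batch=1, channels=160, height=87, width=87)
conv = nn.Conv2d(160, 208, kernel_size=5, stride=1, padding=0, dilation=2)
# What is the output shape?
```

Input: (1, 160, 87, 87) -> Output: (1, 208, 79, 79)

Answer: (1, 208, 79, 79)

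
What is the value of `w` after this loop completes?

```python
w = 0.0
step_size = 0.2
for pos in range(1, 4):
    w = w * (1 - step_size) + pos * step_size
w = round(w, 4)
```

Moving average with lr=0.2
`w` takes the values: 0.0 → 0.2 → 0.56 → 1.048

Answer: 1.048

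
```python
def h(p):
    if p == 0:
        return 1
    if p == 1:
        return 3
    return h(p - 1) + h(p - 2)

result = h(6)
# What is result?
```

Build up from base cases: h(0)=1, h(1)=3, h(2)=4, h(3)=7, h(4)=11, h(5)=18, h(6)=29

Answer: 29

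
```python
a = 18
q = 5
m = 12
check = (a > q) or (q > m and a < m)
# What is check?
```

Trace:
`a = 18` → a = 18
`q = 5` → q = 5
`m = 12` → m = 12
`check = (a > q) or (q > m and a < m)` → check = True
So check = True

Answer: True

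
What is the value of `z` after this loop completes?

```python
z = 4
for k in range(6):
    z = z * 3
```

Multiply by 3, 6 times: 4 * 3^6 = 2916
`z` takes the values: 4 → 12 → 36 → 108 → 324 → 972 → 2916

Answer: 2916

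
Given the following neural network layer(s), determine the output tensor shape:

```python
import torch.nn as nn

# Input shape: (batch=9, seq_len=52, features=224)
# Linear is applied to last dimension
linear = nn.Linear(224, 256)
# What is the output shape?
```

Input: (9, 52, 224) -> Output: (9, 52, 256)

Answer: (9, 52, 256)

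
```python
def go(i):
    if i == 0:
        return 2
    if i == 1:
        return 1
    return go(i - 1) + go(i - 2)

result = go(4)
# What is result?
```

Build up from base cases: go(0)=2, go(1)=1, go(2)=3, go(3)=4, go(4)=7

Answer: 7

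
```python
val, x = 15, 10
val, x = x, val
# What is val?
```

Trace:
`val, x = 15, 10` → val = 15; x = 10
`val, x = x, val` → val = 10; x = 15
So val = 10

Answer: 10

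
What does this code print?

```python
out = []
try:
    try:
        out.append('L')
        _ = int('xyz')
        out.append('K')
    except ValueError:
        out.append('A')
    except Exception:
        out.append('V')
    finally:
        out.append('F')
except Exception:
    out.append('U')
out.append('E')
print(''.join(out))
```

Execution trace: 'L' (inner try body) → 'A' (inner except ValueError) → 'F' (inner finally) → 'E' (after the try/except). Output: LAFE

Answer: LAFE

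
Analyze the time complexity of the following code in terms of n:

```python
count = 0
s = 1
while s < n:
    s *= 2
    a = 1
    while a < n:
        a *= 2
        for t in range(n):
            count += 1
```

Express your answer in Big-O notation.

Each loop level contributes: log n × log n × n. Multiplying the contributions gives O(n log² n).

Answer: O(n log² n)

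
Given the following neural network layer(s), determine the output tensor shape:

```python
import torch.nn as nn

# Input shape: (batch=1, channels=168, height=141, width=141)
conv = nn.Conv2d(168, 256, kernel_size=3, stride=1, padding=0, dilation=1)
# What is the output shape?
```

Input: (1, 168, 141, 141) -> Output: (1, 256, 139, 139)

Answer: (1, 256, 139, 139)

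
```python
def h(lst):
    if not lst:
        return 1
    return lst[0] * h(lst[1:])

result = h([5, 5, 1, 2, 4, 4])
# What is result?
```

Product over [5, 5, 1, 2, 4, 4] = 5 * 5 * 1 * 2 * 4 * 4 = 800

Answer: 800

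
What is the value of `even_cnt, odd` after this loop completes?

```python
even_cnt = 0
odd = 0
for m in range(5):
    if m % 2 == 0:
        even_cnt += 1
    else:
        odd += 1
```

Count evens and odds in range(5)
`even_cnt, odd` takes the values: (0, 0) → (1, 0) → (1, 1) → (2, 1) → (2, 2) → (3, 2)

Answer: 3, 2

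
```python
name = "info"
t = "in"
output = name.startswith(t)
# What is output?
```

Trace:
`name = "info"` → name = 'info'
`t = "in"` → t = 'in'
`output = name.startswith(t)` → output = True
So output = True

Answer: True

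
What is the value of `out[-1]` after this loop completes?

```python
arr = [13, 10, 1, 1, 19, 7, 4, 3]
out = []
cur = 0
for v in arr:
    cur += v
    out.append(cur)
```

Cumulative sum ends at 58
`out` takes the values: [] → [13] → [13, 23] → [13, 23, 24] → [13, 23, 24, 25] → [13, 23, 24, 25, 44] → [13, 23, 24, 25, 44, 51] → [13, 23, 24, 25, 44, 51, 55] → [13, 23, 24, 25, 44, 51, 55, 58]
So `out[-1]` = 58

Answer: 58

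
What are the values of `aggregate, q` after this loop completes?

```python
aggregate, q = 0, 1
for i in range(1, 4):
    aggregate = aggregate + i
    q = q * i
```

Sum and factorial of 1 to 3
`aggregate, q` takes the values: (0, 1) → (1, 1) → (3, 1) → (3, 2) → (6, 2) → (6, 6)

Answer: 6, 6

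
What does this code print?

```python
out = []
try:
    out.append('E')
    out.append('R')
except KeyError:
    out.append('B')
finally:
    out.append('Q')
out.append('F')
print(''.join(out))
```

Execution trace: 'E' (try body) → 'R' (try body, no exception) → 'Q' (finally) → 'F' (after the try/except). Output: ERQF

Answer: ERQF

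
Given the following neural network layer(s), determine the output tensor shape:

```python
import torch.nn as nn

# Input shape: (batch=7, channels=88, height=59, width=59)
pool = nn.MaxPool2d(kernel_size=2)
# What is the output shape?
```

Input: (7, 88, 59, 59) -> Output: (7, 88, 29, 29)

Answer: (7, 88, 29, 29)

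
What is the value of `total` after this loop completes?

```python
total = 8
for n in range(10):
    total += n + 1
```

Start at 8, add 1 to 10 = 63
`total` takes the values: 8 → 9 → 11 → 14 → 18 → 23 → 29 → 36 → 44 → 53 → 63

Answer: 63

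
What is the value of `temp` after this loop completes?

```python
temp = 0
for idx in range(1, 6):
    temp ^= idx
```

XOR of 1 to 5
`temp` takes the values: 0 → 1 → 3 → 0 → 4 → 1

Answer: 1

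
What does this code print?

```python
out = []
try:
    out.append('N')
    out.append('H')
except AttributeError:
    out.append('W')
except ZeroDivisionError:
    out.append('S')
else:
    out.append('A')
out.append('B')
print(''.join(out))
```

Execution trace: 'N' (try body) → 'H' (try body, no exception) → 'A' (else) → 'B' (after the try/except). Output: NHAB

Answer: NHAB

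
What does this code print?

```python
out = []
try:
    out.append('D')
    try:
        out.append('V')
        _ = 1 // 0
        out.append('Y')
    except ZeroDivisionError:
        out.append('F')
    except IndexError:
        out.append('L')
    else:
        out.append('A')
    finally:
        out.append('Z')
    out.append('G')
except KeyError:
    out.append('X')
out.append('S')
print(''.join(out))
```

Execution trace: 'D' (try body) → 'V' (inner try body) → 'F' (inner except ZeroDivisionError) → 'Z' (inner finally) → 'G' (try body, no exception) → 'S' (after the try/except). Output: DVFZGS

Answer: DVFZGS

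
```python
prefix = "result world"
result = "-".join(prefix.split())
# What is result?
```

Trace:
`prefix = "result world"` → prefix = 'result world'
`result = "-".join(prefix.split())` → result = 'result-world'
So result = 'result-world'

Answer: 'result-world'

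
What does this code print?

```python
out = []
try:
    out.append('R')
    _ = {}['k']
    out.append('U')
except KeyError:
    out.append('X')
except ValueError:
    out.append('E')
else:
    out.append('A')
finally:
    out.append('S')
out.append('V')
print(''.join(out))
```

Execution trace: 'R' (try body) → 'X' (except KeyError) → 'S' (finally) → 'V' (after the try/except). Output: RXSV

Answer: RXSV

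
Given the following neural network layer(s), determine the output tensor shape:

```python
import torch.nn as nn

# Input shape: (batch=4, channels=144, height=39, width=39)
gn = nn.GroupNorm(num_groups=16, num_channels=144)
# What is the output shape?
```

Input: (4, 144, 39, 39) -> Output: (4, 144, 39, 39)

Answer: (4, 144, 39, 39)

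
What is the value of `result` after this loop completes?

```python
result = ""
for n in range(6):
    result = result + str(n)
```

Concatenate digits 0 to 5
`result` takes the values: "" → "0" → "01" → "012" → "0123" → "01234" → "012345"

Answer: "012345"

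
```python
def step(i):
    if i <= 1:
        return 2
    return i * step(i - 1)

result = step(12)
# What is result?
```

step(12) = 12 * 11 * 10 * 9 * 8 * 7 * 6 * 5 * 4 * 3 * 2 * 2 = 958003200

Answer: 958003200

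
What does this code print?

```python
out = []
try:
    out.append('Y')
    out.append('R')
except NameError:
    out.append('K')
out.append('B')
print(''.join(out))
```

Execution trace: 'Y' (try body) → 'R' (try body, no exception) → 'B' (after the try/except). Output: YRB

Answer: YRB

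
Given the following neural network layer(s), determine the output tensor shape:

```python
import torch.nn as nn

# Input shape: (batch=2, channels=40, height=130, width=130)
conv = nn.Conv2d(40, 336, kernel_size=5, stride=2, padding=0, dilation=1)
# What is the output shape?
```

Input: (2, 40, 130, 130) -> Output: (2, 336, 63, 63)

Answer: (2, 336, 63, 63)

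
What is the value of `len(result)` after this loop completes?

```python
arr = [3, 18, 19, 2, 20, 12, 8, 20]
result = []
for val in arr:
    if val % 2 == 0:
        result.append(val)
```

Count even numbers in [3, 18, 19, 2, 20, 12, 8, 20]
`result` takes the values: [] → [18] → [18, 2] → [18, 2, 20] → [18, 2, 20, 12] → [18, 2, 20, 12, 8] → [18, 2, 20, 12, 8, 20]
So `len(result)` = 6

Answer: 6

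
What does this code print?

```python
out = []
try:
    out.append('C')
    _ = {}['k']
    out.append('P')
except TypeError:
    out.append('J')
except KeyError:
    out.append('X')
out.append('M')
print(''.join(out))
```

Execution trace: 'C' (try body) → 'X' (except KeyError) → 'M' (after the try/except). Output: CXM

Answer: CXM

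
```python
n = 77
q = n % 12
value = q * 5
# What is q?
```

Trace:
`n = 77` → n = 77
`q = n % 12` → q = 5
`value = q * 5` → value = 25
So q = 5

Answer: 5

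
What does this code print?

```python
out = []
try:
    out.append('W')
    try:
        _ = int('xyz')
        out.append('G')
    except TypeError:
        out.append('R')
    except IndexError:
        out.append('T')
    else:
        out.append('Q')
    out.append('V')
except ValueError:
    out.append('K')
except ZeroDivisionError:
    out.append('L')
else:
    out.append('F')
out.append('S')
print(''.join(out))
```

Execution trace: 'W' (try body) → 'K' (except ValueError) → 'S' (after the try/except). Output: WKS

Answer: WKS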